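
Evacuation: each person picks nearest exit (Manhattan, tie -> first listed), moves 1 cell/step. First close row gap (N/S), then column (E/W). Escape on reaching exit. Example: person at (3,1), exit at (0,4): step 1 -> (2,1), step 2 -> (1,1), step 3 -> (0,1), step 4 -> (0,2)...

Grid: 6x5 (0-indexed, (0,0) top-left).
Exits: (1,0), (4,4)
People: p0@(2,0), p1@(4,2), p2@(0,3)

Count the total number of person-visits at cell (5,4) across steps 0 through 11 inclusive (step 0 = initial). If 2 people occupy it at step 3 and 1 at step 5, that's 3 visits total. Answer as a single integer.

Step 0: p0@(2,0) p1@(4,2) p2@(0,3) -> at (5,4): 0 [-], cum=0
Step 1: p0@ESC p1@(4,3) p2@(1,3) -> at (5,4): 0 [-], cum=0
Step 2: p0@ESC p1@ESC p2@(1,2) -> at (5,4): 0 [-], cum=0
Step 3: p0@ESC p1@ESC p2@(1,1) -> at (5,4): 0 [-], cum=0
Step 4: p0@ESC p1@ESC p2@ESC -> at (5,4): 0 [-], cum=0
Total visits = 0

Answer: 0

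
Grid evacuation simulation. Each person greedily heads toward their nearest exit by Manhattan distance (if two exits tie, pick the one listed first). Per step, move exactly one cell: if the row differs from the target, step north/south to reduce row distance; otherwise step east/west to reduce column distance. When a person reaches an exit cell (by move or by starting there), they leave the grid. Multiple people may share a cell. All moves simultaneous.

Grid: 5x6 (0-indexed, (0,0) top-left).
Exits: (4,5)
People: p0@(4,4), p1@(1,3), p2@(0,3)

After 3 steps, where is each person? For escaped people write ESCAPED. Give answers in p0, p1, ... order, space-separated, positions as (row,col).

Step 1: p0:(4,4)->(4,5)->EXIT | p1:(1,3)->(2,3) | p2:(0,3)->(1,3)
Step 2: p0:escaped | p1:(2,3)->(3,3) | p2:(1,3)->(2,3)
Step 3: p0:escaped | p1:(3,3)->(4,3) | p2:(2,3)->(3,3)

ESCAPED (4,3) (3,3)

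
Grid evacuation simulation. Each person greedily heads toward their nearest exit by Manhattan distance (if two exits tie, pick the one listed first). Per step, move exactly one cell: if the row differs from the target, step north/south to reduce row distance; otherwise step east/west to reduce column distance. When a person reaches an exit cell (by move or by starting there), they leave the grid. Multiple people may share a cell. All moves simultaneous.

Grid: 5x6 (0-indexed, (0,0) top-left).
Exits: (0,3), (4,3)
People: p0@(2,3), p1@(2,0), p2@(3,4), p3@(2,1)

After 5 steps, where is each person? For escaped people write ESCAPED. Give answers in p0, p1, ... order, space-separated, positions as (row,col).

Step 1: p0:(2,3)->(1,3) | p1:(2,0)->(1,0) | p2:(3,4)->(4,4) | p3:(2,1)->(1,1)
Step 2: p0:(1,3)->(0,3)->EXIT | p1:(1,0)->(0,0) | p2:(4,4)->(4,3)->EXIT | p3:(1,1)->(0,1)
Step 3: p0:escaped | p1:(0,0)->(0,1) | p2:escaped | p3:(0,1)->(0,2)
Step 4: p0:escaped | p1:(0,1)->(0,2) | p2:escaped | p3:(0,2)->(0,3)->EXIT
Step 5: p0:escaped | p1:(0,2)->(0,3)->EXIT | p2:escaped | p3:escaped

ESCAPED ESCAPED ESCAPED ESCAPED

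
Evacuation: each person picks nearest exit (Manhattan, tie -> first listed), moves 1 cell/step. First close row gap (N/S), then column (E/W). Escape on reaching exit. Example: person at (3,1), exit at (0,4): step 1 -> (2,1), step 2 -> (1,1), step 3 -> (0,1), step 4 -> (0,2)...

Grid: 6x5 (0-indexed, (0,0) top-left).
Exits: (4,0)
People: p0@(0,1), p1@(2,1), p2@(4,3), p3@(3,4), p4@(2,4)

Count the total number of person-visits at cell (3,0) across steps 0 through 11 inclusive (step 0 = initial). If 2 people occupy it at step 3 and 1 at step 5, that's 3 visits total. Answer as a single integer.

Answer: 0

Derivation:
Step 0: p0@(0,1) p1@(2,1) p2@(4,3) p3@(3,4) p4@(2,4) -> at (3,0): 0 [-], cum=0
Step 1: p0@(1,1) p1@(3,1) p2@(4,2) p3@(4,4) p4@(3,4) -> at (3,0): 0 [-], cum=0
Step 2: p0@(2,1) p1@(4,1) p2@(4,1) p3@(4,3) p4@(4,4) -> at (3,0): 0 [-], cum=0
Step 3: p0@(3,1) p1@ESC p2@ESC p3@(4,2) p4@(4,3) -> at (3,0): 0 [-], cum=0
Step 4: p0@(4,1) p1@ESC p2@ESC p3@(4,1) p4@(4,2) -> at (3,0): 0 [-], cum=0
Step 5: p0@ESC p1@ESC p2@ESC p3@ESC p4@(4,1) -> at (3,0): 0 [-], cum=0
Step 6: p0@ESC p1@ESC p2@ESC p3@ESC p4@ESC -> at (3,0): 0 [-], cum=0
Total visits = 0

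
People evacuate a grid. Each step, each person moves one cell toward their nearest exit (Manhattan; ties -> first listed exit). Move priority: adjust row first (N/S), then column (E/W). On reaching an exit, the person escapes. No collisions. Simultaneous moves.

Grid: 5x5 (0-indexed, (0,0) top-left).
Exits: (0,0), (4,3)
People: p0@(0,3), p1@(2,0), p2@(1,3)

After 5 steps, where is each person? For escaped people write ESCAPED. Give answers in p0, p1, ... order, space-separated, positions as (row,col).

Step 1: p0:(0,3)->(0,2) | p1:(2,0)->(1,0) | p2:(1,3)->(2,3)
Step 2: p0:(0,2)->(0,1) | p1:(1,0)->(0,0)->EXIT | p2:(2,3)->(3,3)
Step 3: p0:(0,1)->(0,0)->EXIT | p1:escaped | p2:(3,3)->(4,3)->EXIT

ESCAPED ESCAPED ESCAPED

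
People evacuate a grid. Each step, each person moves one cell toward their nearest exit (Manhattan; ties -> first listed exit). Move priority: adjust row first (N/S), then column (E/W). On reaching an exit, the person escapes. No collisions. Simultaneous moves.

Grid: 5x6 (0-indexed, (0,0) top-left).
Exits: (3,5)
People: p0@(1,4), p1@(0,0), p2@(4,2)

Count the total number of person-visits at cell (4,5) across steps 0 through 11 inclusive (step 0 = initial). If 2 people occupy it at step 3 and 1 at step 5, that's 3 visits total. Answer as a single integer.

Step 0: p0@(1,4) p1@(0,0) p2@(4,2) -> at (4,5): 0 [-], cum=0
Step 1: p0@(2,4) p1@(1,0) p2@(3,2) -> at (4,5): 0 [-], cum=0
Step 2: p0@(3,4) p1@(2,0) p2@(3,3) -> at (4,5): 0 [-], cum=0
Step 3: p0@ESC p1@(3,0) p2@(3,4) -> at (4,5): 0 [-], cum=0
Step 4: p0@ESC p1@(3,1) p2@ESC -> at (4,5): 0 [-], cum=0
Step 5: p0@ESC p1@(3,2) p2@ESC -> at (4,5): 0 [-], cum=0
Step 6: p0@ESC p1@(3,3) p2@ESC -> at (4,5): 0 [-], cum=0
Step 7: p0@ESC p1@(3,4) p2@ESC -> at (4,5): 0 [-], cum=0
Step 8: p0@ESC p1@ESC p2@ESC -> at (4,5): 0 [-], cum=0
Total visits = 0

Answer: 0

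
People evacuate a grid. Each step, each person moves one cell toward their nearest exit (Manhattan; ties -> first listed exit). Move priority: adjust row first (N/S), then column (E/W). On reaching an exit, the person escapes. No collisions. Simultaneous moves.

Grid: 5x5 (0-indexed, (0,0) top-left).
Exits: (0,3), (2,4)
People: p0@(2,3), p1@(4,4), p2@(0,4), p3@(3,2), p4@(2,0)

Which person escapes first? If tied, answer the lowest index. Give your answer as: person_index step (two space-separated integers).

Step 1: p0:(2,3)->(2,4)->EXIT | p1:(4,4)->(3,4) | p2:(0,4)->(0,3)->EXIT | p3:(3,2)->(2,2) | p4:(2,0)->(2,1)
Step 2: p0:escaped | p1:(3,4)->(2,4)->EXIT | p2:escaped | p3:(2,2)->(2,3) | p4:(2,1)->(2,2)
Step 3: p0:escaped | p1:escaped | p2:escaped | p3:(2,3)->(2,4)->EXIT | p4:(2,2)->(2,3)
Step 4: p0:escaped | p1:escaped | p2:escaped | p3:escaped | p4:(2,3)->(2,4)->EXIT
Exit steps: [1, 2, 1, 3, 4]
First to escape: p0 at step 1

Answer: 0 1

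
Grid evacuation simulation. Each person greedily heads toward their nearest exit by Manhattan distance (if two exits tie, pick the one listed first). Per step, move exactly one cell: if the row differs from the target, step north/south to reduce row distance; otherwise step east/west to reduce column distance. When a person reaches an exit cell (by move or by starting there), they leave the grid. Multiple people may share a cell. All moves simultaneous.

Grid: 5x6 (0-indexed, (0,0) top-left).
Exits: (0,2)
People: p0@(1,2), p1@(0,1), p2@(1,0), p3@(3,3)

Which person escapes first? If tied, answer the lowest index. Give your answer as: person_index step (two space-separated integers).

Answer: 0 1

Derivation:
Step 1: p0:(1,2)->(0,2)->EXIT | p1:(0,1)->(0,2)->EXIT | p2:(1,0)->(0,0) | p3:(3,3)->(2,3)
Step 2: p0:escaped | p1:escaped | p2:(0,0)->(0,1) | p3:(2,3)->(1,3)
Step 3: p0:escaped | p1:escaped | p2:(0,1)->(0,2)->EXIT | p3:(1,3)->(0,3)
Step 4: p0:escaped | p1:escaped | p2:escaped | p3:(0,3)->(0,2)->EXIT
Exit steps: [1, 1, 3, 4]
First to escape: p0 at step 1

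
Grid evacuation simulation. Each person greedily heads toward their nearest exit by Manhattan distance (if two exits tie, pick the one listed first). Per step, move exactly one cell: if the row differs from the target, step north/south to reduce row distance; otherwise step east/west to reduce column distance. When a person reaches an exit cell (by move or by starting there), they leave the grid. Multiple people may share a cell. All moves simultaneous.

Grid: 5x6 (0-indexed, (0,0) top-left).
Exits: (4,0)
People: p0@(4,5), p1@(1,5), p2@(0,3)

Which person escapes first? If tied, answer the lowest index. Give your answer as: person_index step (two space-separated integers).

Step 1: p0:(4,5)->(4,4) | p1:(1,5)->(2,5) | p2:(0,3)->(1,3)
Step 2: p0:(4,4)->(4,3) | p1:(2,5)->(3,5) | p2:(1,3)->(2,3)
Step 3: p0:(4,3)->(4,2) | p1:(3,5)->(4,5) | p2:(2,3)->(3,3)
Step 4: p0:(4,2)->(4,1) | p1:(4,5)->(4,4) | p2:(3,3)->(4,3)
Step 5: p0:(4,1)->(4,0)->EXIT | p1:(4,4)->(4,3) | p2:(4,3)->(4,2)
Step 6: p0:escaped | p1:(4,3)->(4,2) | p2:(4,2)->(4,1)
Step 7: p0:escaped | p1:(4,2)->(4,1) | p2:(4,1)->(4,0)->EXIT
Step 8: p0:escaped | p1:(4,1)->(4,0)->EXIT | p2:escaped
Exit steps: [5, 8, 7]
First to escape: p0 at step 5

Answer: 0 5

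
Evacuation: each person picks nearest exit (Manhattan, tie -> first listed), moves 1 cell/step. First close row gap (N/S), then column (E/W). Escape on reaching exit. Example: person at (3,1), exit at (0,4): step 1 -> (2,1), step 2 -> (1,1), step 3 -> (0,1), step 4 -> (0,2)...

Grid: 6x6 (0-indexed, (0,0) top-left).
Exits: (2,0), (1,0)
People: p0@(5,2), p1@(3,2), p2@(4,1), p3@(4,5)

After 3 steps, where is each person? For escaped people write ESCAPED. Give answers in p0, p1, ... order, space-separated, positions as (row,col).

Step 1: p0:(5,2)->(4,2) | p1:(3,2)->(2,2) | p2:(4,1)->(3,1) | p3:(4,5)->(3,5)
Step 2: p0:(4,2)->(3,2) | p1:(2,2)->(2,1) | p2:(3,1)->(2,1) | p3:(3,5)->(2,5)
Step 3: p0:(3,2)->(2,2) | p1:(2,1)->(2,0)->EXIT | p2:(2,1)->(2,0)->EXIT | p3:(2,5)->(2,4)

(2,2) ESCAPED ESCAPED (2,4)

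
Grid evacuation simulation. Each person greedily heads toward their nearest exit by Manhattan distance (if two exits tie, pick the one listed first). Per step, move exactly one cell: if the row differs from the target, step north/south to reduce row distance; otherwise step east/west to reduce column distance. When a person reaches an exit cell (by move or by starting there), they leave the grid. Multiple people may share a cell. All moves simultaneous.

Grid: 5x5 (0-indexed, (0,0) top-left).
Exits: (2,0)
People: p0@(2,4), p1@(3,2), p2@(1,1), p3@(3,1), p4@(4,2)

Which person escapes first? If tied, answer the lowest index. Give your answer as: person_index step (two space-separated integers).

Answer: 2 2

Derivation:
Step 1: p0:(2,4)->(2,3) | p1:(3,2)->(2,2) | p2:(1,1)->(2,1) | p3:(3,1)->(2,1) | p4:(4,2)->(3,2)
Step 2: p0:(2,3)->(2,2) | p1:(2,2)->(2,1) | p2:(2,1)->(2,0)->EXIT | p3:(2,1)->(2,0)->EXIT | p4:(3,2)->(2,2)
Step 3: p0:(2,2)->(2,1) | p1:(2,1)->(2,0)->EXIT | p2:escaped | p3:escaped | p4:(2,2)->(2,1)
Step 4: p0:(2,1)->(2,0)->EXIT | p1:escaped | p2:escaped | p3:escaped | p4:(2,1)->(2,0)->EXIT
Exit steps: [4, 3, 2, 2, 4]
First to escape: p2 at step 2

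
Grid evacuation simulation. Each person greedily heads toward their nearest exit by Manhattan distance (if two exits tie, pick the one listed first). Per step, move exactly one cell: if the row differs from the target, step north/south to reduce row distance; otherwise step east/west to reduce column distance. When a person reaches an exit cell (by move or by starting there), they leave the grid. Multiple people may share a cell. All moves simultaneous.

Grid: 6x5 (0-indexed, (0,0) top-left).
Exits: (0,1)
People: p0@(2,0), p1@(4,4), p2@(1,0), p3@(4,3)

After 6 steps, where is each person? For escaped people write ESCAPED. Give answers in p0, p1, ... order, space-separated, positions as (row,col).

Step 1: p0:(2,0)->(1,0) | p1:(4,4)->(3,4) | p2:(1,0)->(0,0) | p3:(4,3)->(3,3)
Step 2: p0:(1,0)->(0,0) | p1:(3,4)->(2,4) | p2:(0,0)->(0,1)->EXIT | p3:(3,3)->(2,3)
Step 3: p0:(0,0)->(0,1)->EXIT | p1:(2,4)->(1,4) | p2:escaped | p3:(2,3)->(1,3)
Step 4: p0:escaped | p1:(1,4)->(0,4) | p2:escaped | p3:(1,3)->(0,3)
Step 5: p0:escaped | p1:(0,4)->(0,3) | p2:escaped | p3:(0,3)->(0,2)
Step 6: p0:escaped | p1:(0,3)->(0,2) | p2:escaped | p3:(0,2)->(0,1)->EXIT

ESCAPED (0,2) ESCAPED ESCAPED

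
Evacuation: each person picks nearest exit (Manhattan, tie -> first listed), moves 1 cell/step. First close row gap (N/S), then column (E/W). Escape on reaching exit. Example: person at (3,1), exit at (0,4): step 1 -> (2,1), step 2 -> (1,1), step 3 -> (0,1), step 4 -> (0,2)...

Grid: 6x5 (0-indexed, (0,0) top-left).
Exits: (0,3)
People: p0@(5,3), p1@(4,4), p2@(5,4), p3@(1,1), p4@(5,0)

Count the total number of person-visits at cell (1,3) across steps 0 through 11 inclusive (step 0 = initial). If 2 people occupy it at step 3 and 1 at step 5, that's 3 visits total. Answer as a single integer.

Step 0: p0@(5,3) p1@(4,4) p2@(5,4) p3@(1,1) p4@(5,0) -> at (1,3): 0 [-], cum=0
Step 1: p0@(4,3) p1@(3,4) p2@(4,4) p3@(0,1) p4@(4,0) -> at (1,3): 0 [-], cum=0
Step 2: p0@(3,3) p1@(2,4) p2@(3,4) p3@(0,2) p4@(3,0) -> at (1,3): 0 [-], cum=0
Step 3: p0@(2,3) p1@(1,4) p2@(2,4) p3@ESC p4@(2,0) -> at (1,3): 0 [-], cum=0
Step 4: p0@(1,3) p1@(0,4) p2@(1,4) p3@ESC p4@(1,0) -> at (1,3): 1 [p0], cum=1
Step 5: p0@ESC p1@ESC p2@(0,4) p3@ESC p4@(0,0) -> at (1,3): 0 [-], cum=1
Step 6: p0@ESC p1@ESC p2@ESC p3@ESC p4@(0,1) -> at (1,3): 0 [-], cum=1
Step 7: p0@ESC p1@ESC p2@ESC p3@ESC p4@(0,2) -> at (1,3): 0 [-], cum=1
Step 8: p0@ESC p1@ESC p2@ESC p3@ESC p4@ESC -> at (1,3): 0 [-], cum=1
Total visits = 1

Answer: 1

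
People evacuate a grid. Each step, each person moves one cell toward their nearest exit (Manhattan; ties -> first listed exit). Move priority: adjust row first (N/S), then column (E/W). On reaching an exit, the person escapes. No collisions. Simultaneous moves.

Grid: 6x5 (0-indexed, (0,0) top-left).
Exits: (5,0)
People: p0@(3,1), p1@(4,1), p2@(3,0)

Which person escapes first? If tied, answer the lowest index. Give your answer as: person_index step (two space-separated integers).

Answer: 1 2

Derivation:
Step 1: p0:(3,1)->(4,1) | p1:(4,1)->(5,1) | p2:(3,0)->(4,0)
Step 2: p0:(4,1)->(5,1) | p1:(5,1)->(5,0)->EXIT | p2:(4,0)->(5,0)->EXIT
Step 3: p0:(5,1)->(5,0)->EXIT | p1:escaped | p2:escaped
Exit steps: [3, 2, 2]
First to escape: p1 at step 2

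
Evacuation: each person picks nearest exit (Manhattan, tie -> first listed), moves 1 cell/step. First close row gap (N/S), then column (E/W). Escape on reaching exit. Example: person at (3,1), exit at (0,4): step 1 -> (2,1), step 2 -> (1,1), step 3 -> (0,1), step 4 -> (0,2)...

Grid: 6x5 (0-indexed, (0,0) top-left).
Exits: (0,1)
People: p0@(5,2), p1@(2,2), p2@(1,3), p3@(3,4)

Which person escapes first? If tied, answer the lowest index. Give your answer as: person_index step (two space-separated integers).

Answer: 1 3

Derivation:
Step 1: p0:(5,2)->(4,2) | p1:(2,2)->(1,2) | p2:(1,3)->(0,3) | p3:(3,4)->(2,4)
Step 2: p0:(4,2)->(3,2) | p1:(1,2)->(0,2) | p2:(0,3)->(0,2) | p3:(2,4)->(1,4)
Step 3: p0:(3,2)->(2,2) | p1:(0,2)->(0,1)->EXIT | p2:(0,2)->(0,1)->EXIT | p3:(1,4)->(0,4)
Step 4: p0:(2,2)->(1,2) | p1:escaped | p2:escaped | p3:(0,4)->(0,3)
Step 5: p0:(1,2)->(0,2) | p1:escaped | p2:escaped | p3:(0,3)->(0,2)
Step 6: p0:(0,2)->(0,1)->EXIT | p1:escaped | p2:escaped | p3:(0,2)->(0,1)->EXIT
Exit steps: [6, 3, 3, 6]
First to escape: p1 at step 3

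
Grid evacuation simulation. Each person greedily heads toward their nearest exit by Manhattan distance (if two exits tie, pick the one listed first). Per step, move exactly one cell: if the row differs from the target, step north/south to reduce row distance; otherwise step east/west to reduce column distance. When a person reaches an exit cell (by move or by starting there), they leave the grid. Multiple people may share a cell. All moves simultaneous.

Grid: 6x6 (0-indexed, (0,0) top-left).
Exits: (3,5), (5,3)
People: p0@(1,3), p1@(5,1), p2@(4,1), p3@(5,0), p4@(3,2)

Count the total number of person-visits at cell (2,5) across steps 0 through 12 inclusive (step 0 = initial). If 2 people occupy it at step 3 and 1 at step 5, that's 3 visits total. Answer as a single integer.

Step 0: p0@(1,3) p1@(5,1) p2@(4,1) p3@(5,0) p4@(3,2) -> at (2,5): 0 [-], cum=0
Step 1: p0@(2,3) p1@(5,2) p2@(5,1) p3@(5,1) p4@(3,3) -> at (2,5): 0 [-], cum=0
Step 2: p0@(3,3) p1@ESC p2@(5,2) p3@(5,2) p4@(3,4) -> at (2,5): 0 [-], cum=0
Step 3: p0@(3,4) p1@ESC p2@ESC p3@ESC p4@ESC -> at (2,5): 0 [-], cum=0
Step 4: p0@ESC p1@ESC p2@ESC p3@ESC p4@ESC -> at (2,5): 0 [-], cum=0
Total visits = 0

Answer: 0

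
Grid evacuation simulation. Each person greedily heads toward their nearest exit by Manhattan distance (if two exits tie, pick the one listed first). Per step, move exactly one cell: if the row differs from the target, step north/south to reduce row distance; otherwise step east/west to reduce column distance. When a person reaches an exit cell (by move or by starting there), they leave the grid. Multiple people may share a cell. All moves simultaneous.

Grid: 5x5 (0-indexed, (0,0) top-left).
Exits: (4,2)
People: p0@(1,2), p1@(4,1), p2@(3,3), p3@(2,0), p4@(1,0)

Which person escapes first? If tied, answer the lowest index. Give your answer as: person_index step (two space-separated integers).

Answer: 1 1

Derivation:
Step 1: p0:(1,2)->(2,2) | p1:(4,1)->(4,2)->EXIT | p2:(3,3)->(4,3) | p3:(2,0)->(3,0) | p4:(1,0)->(2,0)
Step 2: p0:(2,2)->(3,2) | p1:escaped | p2:(4,3)->(4,2)->EXIT | p3:(3,0)->(4,0) | p4:(2,0)->(3,0)
Step 3: p0:(3,2)->(4,2)->EXIT | p1:escaped | p2:escaped | p3:(4,0)->(4,1) | p4:(3,0)->(4,0)
Step 4: p0:escaped | p1:escaped | p2:escaped | p3:(4,1)->(4,2)->EXIT | p4:(4,0)->(4,1)
Step 5: p0:escaped | p1:escaped | p2:escaped | p3:escaped | p4:(4,1)->(4,2)->EXIT
Exit steps: [3, 1, 2, 4, 5]
First to escape: p1 at step 1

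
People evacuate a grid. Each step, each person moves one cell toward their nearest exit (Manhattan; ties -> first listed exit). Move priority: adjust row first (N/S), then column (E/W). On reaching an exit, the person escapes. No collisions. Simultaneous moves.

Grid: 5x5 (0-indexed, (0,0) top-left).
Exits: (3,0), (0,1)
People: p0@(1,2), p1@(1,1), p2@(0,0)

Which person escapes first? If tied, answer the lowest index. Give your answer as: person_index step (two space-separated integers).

Answer: 1 1

Derivation:
Step 1: p0:(1,2)->(0,2) | p1:(1,1)->(0,1)->EXIT | p2:(0,0)->(0,1)->EXIT
Step 2: p0:(0,2)->(0,1)->EXIT | p1:escaped | p2:escaped
Exit steps: [2, 1, 1]
First to escape: p1 at step 1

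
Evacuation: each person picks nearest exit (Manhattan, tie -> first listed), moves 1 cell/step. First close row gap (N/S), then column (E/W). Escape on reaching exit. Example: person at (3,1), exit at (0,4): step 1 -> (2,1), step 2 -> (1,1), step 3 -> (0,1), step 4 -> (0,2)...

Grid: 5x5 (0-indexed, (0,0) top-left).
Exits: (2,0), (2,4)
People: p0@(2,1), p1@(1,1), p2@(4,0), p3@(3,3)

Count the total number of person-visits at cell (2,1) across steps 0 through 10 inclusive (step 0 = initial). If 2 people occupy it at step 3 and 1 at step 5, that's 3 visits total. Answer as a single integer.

Step 0: p0@(2,1) p1@(1,1) p2@(4,0) p3@(3,3) -> at (2,1): 1 [p0], cum=1
Step 1: p0@ESC p1@(2,1) p2@(3,0) p3@(2,3) -> at (2,1): 1 [p1], cum=2
Step 2: p0@ESC p1@ESC p2@ESC p3@ESC -> at (2,1): 0 [-], cum=2
Total visits = 2

Answer: 2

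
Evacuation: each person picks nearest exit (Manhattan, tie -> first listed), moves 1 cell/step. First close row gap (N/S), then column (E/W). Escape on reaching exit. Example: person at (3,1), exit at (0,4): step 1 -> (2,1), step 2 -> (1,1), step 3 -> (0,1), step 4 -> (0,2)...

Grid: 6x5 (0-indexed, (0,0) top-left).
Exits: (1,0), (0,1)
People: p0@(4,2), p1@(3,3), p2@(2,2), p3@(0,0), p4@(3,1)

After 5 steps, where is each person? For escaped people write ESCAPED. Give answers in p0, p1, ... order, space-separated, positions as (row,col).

Step 1: p0:(4,2)->(3,2) | p1:(3,3)->(2,3) | p2:(2,2)->(1,2) | p3:(0,0)->(1,0)->EXIT | p4:(3,1)->(2,1)
Step 2: p0:(3,2)->(2,2) | p1:(2,3)->(1,3) | p2:(1,2)->(1,1) | p3:escaped | p4:(2,1)->(1,1)
Step 3: p0:(2,2)->(1,2) | p1:(1,3)->(1,2) | p2:(1,1)->(1,0)->EXIT | p3:escaped | p4:(1,1)->(1,0)->EXIT
Step 4: p0:(1,2)->(1,1) | p1:(1,2)->(1,1) | p2:escaped | p3:escaped | p4:escaped
Step 5: p0:(1,1)->(1,0)->EXIT | p1:(1,1)->(1,0)->EXIT | p2:escaped | p3:escaped | p4:escaped

ESCAPED ESCAPED ESCAPED ESCAPED ESCAPED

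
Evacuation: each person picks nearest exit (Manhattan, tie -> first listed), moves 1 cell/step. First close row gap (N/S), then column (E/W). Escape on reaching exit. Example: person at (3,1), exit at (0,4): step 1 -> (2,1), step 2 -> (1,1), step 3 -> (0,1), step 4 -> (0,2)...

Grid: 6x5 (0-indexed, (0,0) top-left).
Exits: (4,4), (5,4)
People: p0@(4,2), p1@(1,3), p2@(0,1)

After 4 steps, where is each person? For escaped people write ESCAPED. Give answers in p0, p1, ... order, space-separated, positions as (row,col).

Step 1: p0:(4,2)->(4,3) | p1:(1,3)->(2,3) | p2:(0,1)->(1,1)
Step 2: p0:(4,3)->(4,4)->EXIT | p1:(2,3)->(3,3) | p2:(1,1)->(2,1)
Step 3: p0:escaped | p1:(3,3)->(4,3) | p2:(2,1)->(3,1)
Step 4: p0:escaped | p1:(4,3)->(4,4)->EXIT | p2:(3,1)->(4,1)

ESCAPED ESCAPED (4,1)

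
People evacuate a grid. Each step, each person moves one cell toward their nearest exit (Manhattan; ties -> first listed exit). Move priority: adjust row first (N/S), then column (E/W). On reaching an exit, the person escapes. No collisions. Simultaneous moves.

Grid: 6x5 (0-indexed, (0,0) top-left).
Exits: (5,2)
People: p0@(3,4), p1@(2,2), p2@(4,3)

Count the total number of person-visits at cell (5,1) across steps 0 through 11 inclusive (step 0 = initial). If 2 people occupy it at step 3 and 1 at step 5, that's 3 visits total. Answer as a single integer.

Answer: 0

Derivation:
Step 0: p0@(3,4) p1@(2,2) p2@(4,3) -> at (5,1): 0 [-], cum=0
Step 1: p0@(4,4) p1@(3,2) p2@(5,3) -> at (5,1): 0 [-], cum=0
Step 2: p0@(5,4) p1@(4,2) p2@ESC -> at (5,1): 0 [-], cum=0
Step 3: p0@(5,3) p1@ESC p2@ESC -> at (5,1): 0 [-], cum=0
Step 4: p0@ESC p1@ESC p2@ESC -> at (5,1): 0 [-], cum=0
Total visits = 0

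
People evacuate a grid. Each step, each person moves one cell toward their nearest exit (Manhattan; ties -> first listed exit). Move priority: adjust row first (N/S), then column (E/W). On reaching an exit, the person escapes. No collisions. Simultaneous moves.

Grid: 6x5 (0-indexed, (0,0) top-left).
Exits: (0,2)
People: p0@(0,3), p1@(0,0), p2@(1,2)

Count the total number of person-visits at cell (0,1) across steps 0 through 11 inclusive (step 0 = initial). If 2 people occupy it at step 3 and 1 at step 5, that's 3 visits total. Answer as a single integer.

Answer: 1

Derivation:
Step 0: p0@(0,3) p1@(0,0) p2@(1,2) -> at (0,1): 0 [-], cum=0
Step 1: p0@ESC p1@(0,1) p2@ESC -> at (0,1): 1 [p1], cum=1
Step 2: p0@ESC p1@ESC p2@ESC -> at (0,1): 0 [-], cum=1
Total visits = 1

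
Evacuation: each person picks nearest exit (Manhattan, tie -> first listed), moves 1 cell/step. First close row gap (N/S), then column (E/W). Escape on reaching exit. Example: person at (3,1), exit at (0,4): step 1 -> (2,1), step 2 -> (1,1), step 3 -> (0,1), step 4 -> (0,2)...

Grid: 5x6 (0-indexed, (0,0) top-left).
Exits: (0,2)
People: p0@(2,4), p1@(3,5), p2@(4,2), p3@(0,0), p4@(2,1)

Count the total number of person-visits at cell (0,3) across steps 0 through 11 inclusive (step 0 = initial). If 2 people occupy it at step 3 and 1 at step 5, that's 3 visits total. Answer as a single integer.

Step 0: p0@(2,4) p1@(3,5) p2@(4,2) p3@(0,0) p4@(2,1) -> at (0,3): 0 [-], cum=0
Step 1: p0@(1,4) p1@(2,5) p2@(3,2) p3@(0,1) p4@(1,1) -> at (0,3): 0 [-], cum=0
Step 2: p0@(0,4) p1@(1,5) p2@(2,2) p3@ESC p4@(0,1) -> at (0,3): 0 [-], cum=0
Step 3: p0@(0,3) p1@(0,5) p2@(1,2) p3@ESC p4@ESC -> at (0,3): 1 [p0], cum=1
Step 4: p0@ESC p1@(0,4) p2@ESC p3@ESC p4@ESC -> at (0,3): 0 [-], cum=1
Step 5: p0@ESC p1@(0,3) p2@ESC p3@ESC p4@ESC -> at (0,3): 1 [p1], cum=2
Step 6: p0@ESC p1@ESC p2@ESC p3@ESC p4@ESC -> at (0,3): 0 [-], cum=2
Total visits = 2

Answer: 2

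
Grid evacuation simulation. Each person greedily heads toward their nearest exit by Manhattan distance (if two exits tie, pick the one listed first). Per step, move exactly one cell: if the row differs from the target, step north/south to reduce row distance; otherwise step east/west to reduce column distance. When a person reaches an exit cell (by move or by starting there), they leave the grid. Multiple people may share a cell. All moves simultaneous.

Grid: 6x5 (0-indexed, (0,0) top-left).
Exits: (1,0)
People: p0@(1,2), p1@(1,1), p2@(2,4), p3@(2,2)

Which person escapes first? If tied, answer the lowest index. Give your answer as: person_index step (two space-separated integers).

Step 1: p0:(1,2)->(1,1) | p1:(1,1)->(1,0)->EXIT | p2:(2,4)->(1,4) | p3:(2,2)->(1,2)
Step 2: p0:(1,1)->(1,0)->EXIT | p1:escaped | p2:(1,4)->(1,3) | p3:(1,2)->(1,1)
Step 3: p0:escaped | p1:escaped | p2:(1,3)->(1,2) | p3:(1,1)->(1,0)->EXIT
Step 4: p0:escaped | p1:escaped | p2:(1,2)->(1,1) | p3:escaped
Step 5: p0:escaped | p1:escaped | p2:(1,1)->(1,0)->EXIT | p3:escaped
Exit steps: [2, 1, 5, 3]
First to escape: p1 at step 1

Answer: 1 1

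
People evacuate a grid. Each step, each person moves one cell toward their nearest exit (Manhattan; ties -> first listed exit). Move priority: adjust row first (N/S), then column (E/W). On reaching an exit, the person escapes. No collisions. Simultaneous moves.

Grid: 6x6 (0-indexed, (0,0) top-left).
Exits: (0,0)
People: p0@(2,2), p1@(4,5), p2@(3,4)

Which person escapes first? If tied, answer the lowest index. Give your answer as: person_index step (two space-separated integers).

Answer: 0 4

Derivation:
Step 1: p0:(2,2)->(1,2) | p1:(4,5)->(3,5) | p2:(3,4)->(2,4)
Step 2: p0:(1,2)->(0,2) | p1:(3,5)->(2,5) | p2:(2,4)->(1,4)
Step 3: p0:(0,2)->(0,1) | p1:(2,5)->(1,5) | p2:(1,4)->(0,4)
Step 4: p0:(0,1)->(0,0)->EXIT | p1:(1,5)->(0,5) | p2:(0,4)->(0,3)
Step 5: p0:escaped | p1:(0,5)->(0,4) | p2:(0,3)->(0,2)
Step 6: p0:escaped | p1:(0,4)->(0,3) | p2:(0,2)->(0,1)
Step 7: p0:escaped | p1:(0,3)->(0,2) | p2:(0,1)->(0,0)->EXIT
Step 8: p0:escaped | p1:(0,2)->(0,1) | p2:escaped
Step 9: p0:escaped | p1:(0,1)->(0,0)->EXIT | p2:escaped
Exit steps: [4, 9, 7]
First to escape: p0 at step 4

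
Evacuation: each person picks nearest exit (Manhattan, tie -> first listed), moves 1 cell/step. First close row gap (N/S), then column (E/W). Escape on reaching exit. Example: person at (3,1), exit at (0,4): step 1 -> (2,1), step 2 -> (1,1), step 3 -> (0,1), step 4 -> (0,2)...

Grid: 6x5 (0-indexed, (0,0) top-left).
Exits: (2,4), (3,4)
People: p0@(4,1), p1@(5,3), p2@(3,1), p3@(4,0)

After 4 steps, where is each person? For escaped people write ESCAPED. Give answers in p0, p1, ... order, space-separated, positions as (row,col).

Step 1: p0:(4,1)->(3,1) | p1:(5,3)->(4,3) | p2:(3,1)->(3,2) | p3:(4,0)->(3,0)
Step 2: p0:(3,1)->(3,2) | p1:(4,3)->(3,3) | p2:(3,2)->(3,3) | p3:(3,0)->(3,1)
Step 3: p0:(3,2)->(3,3) | p1:(3,3)->(3,4)->EXIT | p2:(3,3)->(3,4)->EXIT | p3:(3,1)->(3,2)
Step 4: p0:(3,3)->(3,4)->EXIT | p1:escaped | p2:escaped | p3:(3,2)->(3,3)

ESCAPED ESCAPED ESCAPED (3,3)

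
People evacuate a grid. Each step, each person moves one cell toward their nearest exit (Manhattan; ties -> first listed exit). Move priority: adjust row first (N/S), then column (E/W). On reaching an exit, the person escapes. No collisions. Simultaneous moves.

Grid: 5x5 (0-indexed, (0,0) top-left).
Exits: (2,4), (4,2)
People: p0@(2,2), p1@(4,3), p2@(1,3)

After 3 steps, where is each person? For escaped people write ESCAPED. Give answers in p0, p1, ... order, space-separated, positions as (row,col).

Step 1: p0:(2,2)->(2,3) | p1:(4,3)->(4,2)->EXIT | p2:(1,3)->(2,3)
Step 2: p0:(2,3)->(2,4)->EXIT | p1:escaped | p2:(2,3)->(2,4)->EXIT

ESCAPED ESCAPED ESCAPED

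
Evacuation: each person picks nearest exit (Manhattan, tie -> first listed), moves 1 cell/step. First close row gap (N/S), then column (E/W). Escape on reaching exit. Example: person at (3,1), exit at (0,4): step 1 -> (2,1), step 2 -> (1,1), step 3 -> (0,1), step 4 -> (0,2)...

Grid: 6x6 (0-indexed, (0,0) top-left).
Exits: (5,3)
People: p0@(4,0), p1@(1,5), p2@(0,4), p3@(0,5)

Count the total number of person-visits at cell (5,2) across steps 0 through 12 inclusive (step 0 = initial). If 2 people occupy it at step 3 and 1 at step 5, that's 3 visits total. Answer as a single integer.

Answer: 1

Derivation:
Step 0: p0@(4,0) p1@(1,5) p2@(0,4) p3@(0,5) -> at (5,2): 0 [-], cum=0
Step 1: p0@(5,0) p1@(2,5) p2@(1,4) p3@(1,5) -> at (5,2): 0 [-], cum=0
Step 2: p0@(5,1) p1@(3,5) p2@(2,4) p3@(2,5) -> at (5,2): 0 [-], cum=0
Step 3: p0@(5,2) p1@(4,5) p2@(3,4) p3@(3,5) -> at (5,2): 1 [p0], cum=1
Step 4: p0@ESC p1@(5,5) p2@(4,4) p3@(4,5) -> at (5,2): 0 [-], cum=1
Step 5: p0@ESC p1@(5,4) p2@(5,4) p3@(5,5) -> at (5,2): 0 [-], cum=1
Step 6: p0@ESC p1@ESC p2@ESC p3@(5,4) -> at (5,2): 0 [-], cum=1
Step 7: p0@ESC p1@ESC p2@ESC p3@ESC -> at (5,2): 0 [-], cum=1
Total visits = 1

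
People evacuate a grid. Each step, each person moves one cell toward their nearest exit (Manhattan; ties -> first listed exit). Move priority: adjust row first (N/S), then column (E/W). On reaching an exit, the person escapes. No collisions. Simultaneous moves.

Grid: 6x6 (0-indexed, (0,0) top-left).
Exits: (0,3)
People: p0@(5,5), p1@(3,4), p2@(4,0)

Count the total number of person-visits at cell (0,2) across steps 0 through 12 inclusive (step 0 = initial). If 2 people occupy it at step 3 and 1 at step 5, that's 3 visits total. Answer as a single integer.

Answer: 1

Derivation:
Step 0: p0@(5,5) p1@(3,4) p2@(4,0) -> at (0,2): 0 [-], cum=0
Step 1: p0@(4,5) p1@(2,4) p2@(3,0) -> at (0,2): 0 [-], cum=0
Step 2: p0@(3,5) p1@(1,4) p2@(2,0) -> at (0,2): 0 [-], cum=0
Step 3: p0@(2,5) p1@(0,4) p2@(1,0) -> at (0,2): 0 [-], cum=0
Step 4: p0@(1,5) p1@ESC p2@(0,0) -> at (0,2): 0 [-], cum=0
Step 5: p0@(0,5) p1@ESC p2@(0,1) -> at (0,2): 0 [-], cum=0
Step 6: p0@(0,4) p1@ESC p2@(0,2) -> at (0,2): 1 [p2], cum=1
Step 7: p0@ESC p1@ESC p2@ESC -> at (0,2): 0 [-], cum=1
Total visits = 1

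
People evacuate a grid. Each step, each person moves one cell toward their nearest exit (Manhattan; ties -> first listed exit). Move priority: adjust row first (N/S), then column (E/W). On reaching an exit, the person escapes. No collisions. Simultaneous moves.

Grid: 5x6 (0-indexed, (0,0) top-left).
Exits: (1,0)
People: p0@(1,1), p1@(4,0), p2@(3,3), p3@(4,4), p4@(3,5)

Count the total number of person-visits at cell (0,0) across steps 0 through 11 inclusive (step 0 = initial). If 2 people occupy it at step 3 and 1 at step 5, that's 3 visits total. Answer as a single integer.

Answer: 0

Derivation:
Step 0: p0@(1,1) p1@(4,0) p2@(3,3) p3@(4,4) p4@(3,5) -> at (0,0): 0 [-], cum=0
Step 1: p0@ESC p1@(3,0) p2@(2,3) p3@(3,4) p4@(2,5) -> at (0,0): 0 [-], cum=0
Step 2: p0@ESC p1@(2,0) p2@(1,3) p3@(2,4) p4@(1,5) -> at (0,0): 0 [-], cum=0
Step 3: p0@ESC p1@ESC p2@(1,2) p3@(1,4) p4@(1,4) -> at (0,0): 0 [-], cum=0
Step 4: p0@ESC p1@ESC p2@(1,1) p3@(1,3) p4@(1,3) -> at (0,0): 0 [-], cum=0
Step 5: p0@ESC p1@ESC p2@ESC p3@(1,2) p4@(1,2) -> at (0,0): 0 [-], cum=0
Step 6: p0@ESC p1@ESC p2@ESC p3@(1,1) p4@(1,1) -> at (0,0): 0 [-], cum=0
Step 7: p0@ESC p1@ESC p2@ESC p3@ESC p4@ESC -> at (0,0): 0 [-], cum=0
Total visits = 0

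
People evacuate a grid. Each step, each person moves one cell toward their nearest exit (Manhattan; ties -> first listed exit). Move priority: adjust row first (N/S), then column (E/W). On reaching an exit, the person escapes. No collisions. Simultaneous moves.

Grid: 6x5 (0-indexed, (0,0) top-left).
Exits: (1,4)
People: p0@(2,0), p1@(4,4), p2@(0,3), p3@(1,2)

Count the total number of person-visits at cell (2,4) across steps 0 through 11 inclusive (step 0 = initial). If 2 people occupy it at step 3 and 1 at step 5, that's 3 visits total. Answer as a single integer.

Step 0: p0@(2,0) p1@(4,4) p2@(0,3) p3@(1,2) -> at (2,4): 0 [-], cum=0
Step 1: p0@(1,0) p1@(3,4) p2@(1,3) p3@(1,3) -> at (2,4): 0 [-], cum=0
Step 2: p0@(1,1) p1@(2,4) p2@ESC p3@ESC -> at (2,4): 1 [p1], cum=1
Step 3: p0@(1,2) p1@ESC p2@ESC p3@ESC -> at (2,4): 0 [-], cum=1
Step 4: p0@(1,3) p1@ESC p2@ESC p3@ESC -> at (2,4): 0 [-], cum=1
Step 5: p0@ESC p1@ESC p2@ESC p3@ESC -> at (2,4): 0 [-], cum=1
Total visits = 1

Answer: 1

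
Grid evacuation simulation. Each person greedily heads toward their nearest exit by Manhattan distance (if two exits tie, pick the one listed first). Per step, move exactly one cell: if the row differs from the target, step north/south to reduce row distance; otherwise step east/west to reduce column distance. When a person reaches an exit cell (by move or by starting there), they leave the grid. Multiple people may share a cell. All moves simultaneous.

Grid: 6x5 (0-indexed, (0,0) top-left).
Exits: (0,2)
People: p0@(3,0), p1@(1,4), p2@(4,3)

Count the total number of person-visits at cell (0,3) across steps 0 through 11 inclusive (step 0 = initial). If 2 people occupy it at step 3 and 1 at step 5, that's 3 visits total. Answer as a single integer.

Answer: 2

Derivation:
Step 0: p0@(3,0) p1@(1,4) p2@(4,3) -> at (0,3): 0 [-], cum=0
Step 1: p0@(2,0) p1@(0,4) p2@(3,3) -> at (0,3): 0 [-], cum=0
Step 2: p0@(1,0) p1@(0,3) p2@(2,3) -> at (0,3): 1 [p1], cum=1
Step 3: p0@(0,0) p1@ESC p2@(1,3) -> at (0,3): 0 [-], cum=1
Step 4: p0@(0,1) p1@ESC p2@(0,3) -> at (0,3): 1 [p2], cum=2
Step 5: p0@ESC p1@ESC p2@ESC -> at (0,3): 0 [-], cum=2
Total visits = 2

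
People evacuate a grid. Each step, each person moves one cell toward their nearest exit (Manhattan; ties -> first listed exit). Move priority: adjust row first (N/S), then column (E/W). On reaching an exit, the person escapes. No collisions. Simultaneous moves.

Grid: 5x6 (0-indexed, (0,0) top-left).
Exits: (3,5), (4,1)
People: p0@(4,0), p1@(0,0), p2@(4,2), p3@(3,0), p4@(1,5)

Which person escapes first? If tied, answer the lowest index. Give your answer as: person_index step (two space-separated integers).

Answer: 0 1

Derivation:
Step 1: p0:(4,0)->(4,1)->EXIT | p1:(0,0)->(1,0) | p2:(4,2)->(4,1)->EXIT | p3:(3,0)->(4,0) | p4:(1,5)->(2,5)
Step 2: p0:escaped | p1:(1,0)->(2,0) | p2:escaped | p3:(4,0)->(4,1)->EXIT | p4:(2,5)->(3,5)->EXIT
Step 3: p0:escaped | p1:(2,0)->(3,0) | p2:escaped | p3:escaped | p4:escaped
Step 4: p0:escaped | p1:(3,0)->(4,0) | p2:escaped | p3:escaped | p4:escaped
Step 5: p0:escaped | p1:(4,0)->(4,1)->EXIT | p2:escaped | p3:escaped | p4:escaped
Exit steps: [1, 5, 1, 2, 2]
First to escape: p0 at step 1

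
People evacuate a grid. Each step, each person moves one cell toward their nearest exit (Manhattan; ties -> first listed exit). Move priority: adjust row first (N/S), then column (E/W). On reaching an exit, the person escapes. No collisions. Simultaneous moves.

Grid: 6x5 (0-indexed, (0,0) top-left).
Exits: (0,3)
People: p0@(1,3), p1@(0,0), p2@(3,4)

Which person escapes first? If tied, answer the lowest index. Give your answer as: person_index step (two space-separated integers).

Answer: 0 1

Derivation:
Step 1: p0:(1,3)->(0,3)->EXIT | p1:(0,0)->(0,1) | p2:(3,4)->(2,4)
Step 2: p0:escaped | p1:(0,1)->(0,2) | p2:(2,4)->(1,4)
Step 3: p0:escaped | p1:(0,2)->(0,3)->EXIT | p2:(1,4)->(0,4)
Step 4: p0:escaped | p1:escaped | p2:(0,4)->(0,3)->EXIT
Exit steps: [1, 3, 4]
First to escape: p0 at step 1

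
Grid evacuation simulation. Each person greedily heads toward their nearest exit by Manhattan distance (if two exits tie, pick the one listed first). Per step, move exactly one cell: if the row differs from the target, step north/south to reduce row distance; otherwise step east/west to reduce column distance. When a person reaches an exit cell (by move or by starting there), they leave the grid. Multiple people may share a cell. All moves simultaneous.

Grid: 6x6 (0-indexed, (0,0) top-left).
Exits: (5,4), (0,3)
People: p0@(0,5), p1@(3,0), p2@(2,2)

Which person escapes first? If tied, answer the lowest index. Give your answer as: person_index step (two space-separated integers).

Step 1: p0:(0,5)->(0,4) | p1:(3,0)->(4,0) | p2:(2,2)->(1,2)
Step 2: p0:(0,4)->(0,3)->EXIT | p1:(4,0)->(5,0) | p2:(1,2)->(0,2)
Step 3: p0:escaped | p1:(5,0)->(5,1) | p2:(0,2)->(0,3)->EXIT
Step 4: p0:escaped | p1:(5,1)->(5,2) | p2:escaped
Step 5: p0:escaped | p1:(5,2)->(5,3) | p2:escaped
Step 6: p0:escaped | p1:(5,3)->(5,4)->EXIT | p2:escaped
Exit steps: [2, 6, 3]
First to escape: p0 at step 2

Answer: 0 2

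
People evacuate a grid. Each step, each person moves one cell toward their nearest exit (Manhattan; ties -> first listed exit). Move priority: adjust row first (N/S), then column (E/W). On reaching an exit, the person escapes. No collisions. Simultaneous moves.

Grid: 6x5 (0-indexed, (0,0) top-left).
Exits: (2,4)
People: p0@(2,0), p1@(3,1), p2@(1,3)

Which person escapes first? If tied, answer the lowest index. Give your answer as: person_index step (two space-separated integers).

Answer: 2 2

Derivation:
Step 1: p0:(2,0)->(2,1) | p1:(3,1)->(2,1) | p2:(1,3)->(2,3)
Step 2: p0:(2,1)->(2,2) | p1:(2,1)->(2,2) | p2:(2,3)->(2,4)->EXIT
Step 3: p0:(2,2)->(2,3) | p1:(2,2)->(2,3) | p2:escaped
Step 4: p0:(2,3)->(2,4)->EXIT | p1:(2,3)->(2,4)->EXIT | p2:escaped
Exit steps: [4, 4, 2]
First to escape: p2 at step 2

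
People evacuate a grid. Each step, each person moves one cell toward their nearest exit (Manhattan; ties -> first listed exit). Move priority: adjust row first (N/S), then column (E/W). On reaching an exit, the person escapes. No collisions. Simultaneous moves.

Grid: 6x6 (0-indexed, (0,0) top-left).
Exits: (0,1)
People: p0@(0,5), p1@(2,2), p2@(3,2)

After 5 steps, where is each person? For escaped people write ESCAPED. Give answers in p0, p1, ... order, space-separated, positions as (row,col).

Step 1: p0:(0,5)->(0,4) | p1:(2,2)->(1,2) | p2:(3,2)->(2,2)
Step 2: p0:(0,4)->(0,3) | p1:(1,2)->(0,2) | p2:(2,2)->(1,2)
Step 3: p0:(0,3)->(0,2) | p1:(0,2)->(0,1)->EXIT | p2:(1,2)->(0,2)
Step 4: p0:(0,2)->(0,1)->EXIT | p1:escaped | p2:(0,2)->(0,1)->EXIT

ESCAPED ESCAPED ESCAPED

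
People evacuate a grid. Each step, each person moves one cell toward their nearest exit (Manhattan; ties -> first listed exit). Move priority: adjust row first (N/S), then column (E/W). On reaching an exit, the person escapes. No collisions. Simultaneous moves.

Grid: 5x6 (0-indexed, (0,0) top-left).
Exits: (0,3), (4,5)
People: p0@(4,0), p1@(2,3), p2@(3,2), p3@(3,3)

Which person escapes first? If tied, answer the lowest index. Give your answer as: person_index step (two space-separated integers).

Step 1: p0:(4,0)->(4,1) | p1:(2,3)->(1,3) | p2:(3,2)->(2,2) | p3:(3,3)->(2,3)
Step 2: p0:(4,1)->(4,2) | p1:(1,3)->(0,3)->EXIT | p2:(2,2)->(1,2) | p3:(2,3)->(1,3)
Step 3: p0:(4,2)->(4,3) | p1:escaped | p2:(1,2)->(0,2) | p3:(1,3)->(0,3)->EXIT
Step 4: p0:(4,3)->(4,4) | p1:escaped | p2:(0,2)->(0,3)->EXIT | p3:escaped
Step 5: p0:(4,4)->(4,5)->EXIT | p1:escaped | p2:escaped | p3:escaped
Exit steps: [5, 2, 4, 3]
First to escape: p1 at step 2

Answer: 1 2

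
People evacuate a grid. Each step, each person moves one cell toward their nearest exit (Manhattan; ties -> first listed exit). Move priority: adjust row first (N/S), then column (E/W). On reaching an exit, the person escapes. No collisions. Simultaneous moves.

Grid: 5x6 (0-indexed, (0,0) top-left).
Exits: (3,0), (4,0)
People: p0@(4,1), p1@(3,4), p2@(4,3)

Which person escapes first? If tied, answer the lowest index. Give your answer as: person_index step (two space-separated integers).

Step 1: p0:(4,1)->(4,0)->EXIT | p1:(3,4)->(3,3) | p2:(4,3)->(4,2)
Step 2: p0:escaped | p1:(3,3)->(3,2) | p2:(4,2)->(4,1)
Step 3: p0:escaped | p1:(3,2)->(3,1) | p2:(4,1)->(4,0)->EXIT
Step 4: p0:escaped | p1:(3,1)->(3,0)->EXIT | p2:escaped
Exit steps: [1, 4, 3]
First to escape: p0 at step 1

Answer: 0 1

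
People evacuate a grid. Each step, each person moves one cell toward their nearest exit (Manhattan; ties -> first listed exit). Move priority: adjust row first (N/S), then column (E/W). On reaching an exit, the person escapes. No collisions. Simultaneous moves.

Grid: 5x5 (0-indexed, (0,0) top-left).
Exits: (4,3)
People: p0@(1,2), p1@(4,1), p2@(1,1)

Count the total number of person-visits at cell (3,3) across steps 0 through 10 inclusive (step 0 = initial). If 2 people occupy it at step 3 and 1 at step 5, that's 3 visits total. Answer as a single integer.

Step 0: p0@(1,2) p1@(4,1) p2@(1,1) -> at (3,3): 0 [-], cum=0
Step 1: p0@(2,2) p1@(4,2) p2@(2,1) -> at (3,3): 0 [-], cum=0
Step 2: p0@(3,2) p1@ESC p2@(3,1) -> at (3,3): 0 [-], cum=0
Step 3: p0@(4,2) p1@ESC p2@(4,1) -> at (3,3): 0 [-], cum=0
Step 4: p0@ESC p1@ESC p2@(4,2) -> at (3,3): 0 [-], cum=0
Step 5: p0@ESC p1@ESC p2@ESC -> at (3,3): 0 [-], cum=0
Total visits = 0

Answer: 0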